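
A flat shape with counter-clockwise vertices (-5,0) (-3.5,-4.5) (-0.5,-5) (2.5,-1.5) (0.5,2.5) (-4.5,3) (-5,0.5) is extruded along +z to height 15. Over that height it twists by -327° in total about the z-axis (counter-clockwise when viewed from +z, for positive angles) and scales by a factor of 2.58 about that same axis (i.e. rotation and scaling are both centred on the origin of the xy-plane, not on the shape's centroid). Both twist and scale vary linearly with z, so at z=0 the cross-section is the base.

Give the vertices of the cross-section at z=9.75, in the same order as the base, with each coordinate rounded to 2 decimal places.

Cross-section at z=9.75: (8.54,-5.45) (10.89,3.87) (6.31,8.00) (-2.64,5.29) (-3.58,-3.73) (4.42,-10.03) (8.00,-6.31)

t = z/height = 9.75/15 = 0.65
s = 1 + (scale-1)·z/height = 1 + (2.58-1)·9.75/15 = 2.027000
θ = twist·z/height = -327°·9.75/15 = -212.5500° = -3.709697 rad
cos θ = -0.842922, sin θ = 0.538035 (intermediates below are computed at full precision and shown rounded to 5 d.p.)
v1: (-5,0) → rotate → (4.21461,-2.69018) → ×s → (8.54302,-5.45299) → (8.54,-5.45)
v2: (-3.5,-4.5) → rotate → (5.37139,1.91003) → ×s → (10.88780,3.87162) → (10.89,3.87)
v3: (-0.5,-5) → rotate → (3.11164,3.94559) → ×s → (6.30729,7.99772) → (6.31,8.00)
v4: (2.5,-1.5) → rotate → (-1.30025,2.60947) → ×s → (-2.63561,5.28940) → (-2.64,5.29)
v5: (0.5,2.5) → rotate → (-1.76655,-1.83829) → ×s → (-3.58080,-3.72621) → (-3.58,-3.73)
v6: (-4.5,3) → rotate → (2.17904,-4.94993) → ×s → (4.41692,-10.03350) → (4.42,-10.03)
v7: (-5,0.5) → rotate → (3.94559,-3.11164) → ×s → (7.99772,-6.30729) → (8.00,-6.31)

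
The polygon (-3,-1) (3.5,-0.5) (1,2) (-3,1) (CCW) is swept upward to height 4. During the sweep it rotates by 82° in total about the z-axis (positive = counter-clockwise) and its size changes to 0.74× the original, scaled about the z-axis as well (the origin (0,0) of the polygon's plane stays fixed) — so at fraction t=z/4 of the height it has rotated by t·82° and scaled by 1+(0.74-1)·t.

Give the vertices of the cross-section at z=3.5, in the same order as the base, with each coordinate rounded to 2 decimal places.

Cross-section at z=3.5: (0.01,-2.44) (1.21,2.45) (-1.23,1.22) (-1.46,-1.96)

t = z/height = 3.5/4 = 0.875
s = 1 + (scale-1)·z/height = 1 + (0.74-1)·3.5/4 = 0.772500
θ = twist·z/height = 82°·3.5/4 = 71.7500° = 1.252274 rad
cos θ = 0.313164, sin θ = 0.949699 (intermediates below are computed at full precision and shown rounded to 5 d.p.)
v1: (-3,-1) → rotate → (0.01021,-3.16226) → ×s → (0.00789,-2.44285) → (0.01,-2.44)
v2: (3.5,-0.5) → rotate → (1.57092,3.16737) → ×s → (1.21354,2.44679) → (1.21,2.45)
v3: (1,2) → rotate → (-1.58623,1.57603) → ×s → (-1.22537,1.21748) → (-1.23,1.22)
v4: (-3,1) → rotate → (-1.88919,-2.53593) → ×s → (-1.45940,-1.95901) → (-1.46,-1.96)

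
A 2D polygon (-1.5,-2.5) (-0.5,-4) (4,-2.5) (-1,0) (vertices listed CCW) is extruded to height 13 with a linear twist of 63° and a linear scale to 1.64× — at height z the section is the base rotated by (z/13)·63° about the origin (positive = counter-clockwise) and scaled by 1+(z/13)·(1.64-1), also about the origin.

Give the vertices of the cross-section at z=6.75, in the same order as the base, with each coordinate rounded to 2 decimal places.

Cross-section at z=6.75: (0.12,-3.88) (2.32,-4.84) (6.28,0.08) (-1.12,-0.72)

t = z/height = 6.75/13 = 0.519231
s = 1 + (scale-1)·z/height = 1 + (1.64-1)·6.75/13 = 1.332308
θ = twist·z/height = 63°·6.75/13 = 32.7115° = 0.570924 rad
cos θ = 0.841402, sin θ = 0.540410 (intermediates below are computed at full precision and shown rounded to 5 d.p.)
v1: (-1.5,-2.5) → rotate → (0.08892,-2.91412) → ×s → (0.11847,-3.88250) → (0.12,-3.88)
v2: (-0.5,-4) → rotate → (1.74094,-3.63581) → ×s → (2.31947,-4.84402) → (2.32,-4.84)
v3: (4,-2.5) → rotate → (4.71663,0.05813) → ×s → (6.28401,0.07745) → (6.28,0.08)
v4: (-1,0) → rotate → (-0.84140,-0.54041) → ×s → (-1.12101,-0.71999) → (-1.12,-0.72)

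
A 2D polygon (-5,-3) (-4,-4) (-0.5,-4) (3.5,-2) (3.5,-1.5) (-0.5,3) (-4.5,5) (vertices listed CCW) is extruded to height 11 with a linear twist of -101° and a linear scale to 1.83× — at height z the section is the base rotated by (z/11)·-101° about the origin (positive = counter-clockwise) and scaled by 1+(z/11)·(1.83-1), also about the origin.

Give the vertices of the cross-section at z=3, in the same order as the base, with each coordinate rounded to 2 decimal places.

Cross-section at z=3: (-7.14,-0.43) (-6.62,-2.08) (-2.81,-4.07) (2.67,-4.16) (2.96,-3.62) (1.16,3.55) (-2.06,7.99)

t = z/height = 3/11 = 0.272727
s = 1 + (scale-1)·z/height = 1 + (1.83-1)·3/11 = 1.226364
θ = twist·z/height = -101°·3/11 = -27.5455° = -0.480759 rad
cos θ = 0.886644, sin θ = -0.462452 (intermediates below are computed at full precision and shown rounded to 5 d.p.)
v1: (-5,-3) → rotate → (-5.82058,-0.34767) → ×s → (-7.13814,-0.42637) → (-7.14,-0.43)
v2: (-4,-4) → rotate → (-5.39639,-1.69677) → ×s → (-6.61793,-2.08085) → (-6.62,-2.08)
v3: (-0.5,-4) → rotate → (-2.29313,-3.31535) → ×s → (-2.81221,-4.06583) → (-2.81,-4.07)
v4: (3.5,-2) → rotate → (2.17835,-3.39187) → ×s → (2.67145,-4.15967) → (2.67,-4.16)
v5: (3.5,-1.5) → rotate → (2.40958,-2.94855) → ×s → (2.95502,-3.61599) → (2.96,-3.62)
v6: (-0.5,3) → rotate → (0.94403,2.89116) → ×s → (1.15773,3.54561) → (1.16,3.55)
v7: (-4.5,5) → rotate → (-1.67764,6.51426) → ×s → (-2.05739,7.98885) → (-2.06,7.99)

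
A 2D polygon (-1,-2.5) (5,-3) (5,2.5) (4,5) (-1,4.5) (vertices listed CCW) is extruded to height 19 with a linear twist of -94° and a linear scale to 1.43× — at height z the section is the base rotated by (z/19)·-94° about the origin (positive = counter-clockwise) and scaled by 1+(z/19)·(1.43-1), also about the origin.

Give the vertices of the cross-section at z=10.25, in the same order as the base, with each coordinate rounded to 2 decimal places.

Cross-section at z=10.25: (-3.16,-1.00) (1.04,-7.11) (6.28,-2.82) (7.89,0.09) (3.51,4.46)

t = z/height = 10.25/19 = 0.539474
s = 1 + (scale-1)·z/height = 1 + (1.43-1)·10.25/19 = 1.231974
θ = twist·z/height = -94°·10.25/19 = -50.7105° = -0.885066 rad
cos θ = 0.633239, sin θ = -0.773957 (intermediates below are computed at full precision and shown rounded to 5 d.p.)
v1: (-1,-2.5) → rotate → (-2.56813,-0.80914) → ×s → (-3.16387,-0.99684) → (-3.16,-1.00)
v2: (5,-3) → rotate → (0.84432,-5.76950) → ×s → (1.04018,-7.10787) → (1.04,-7.11)
v3: (5,2.5) → rotate → (5.10108,-2.28669) → ×s → (6.28440,-2.81714) → (6.28,-2.82)
v4: (4,5) → rotate → (6.40274,0.07037) → ×s → (7.88800,0.08669) → (7.89,0.09)
v5: (-1,4.5) → rotate → (2.84957,3.62353) → ×s → (3.51059,4.46409) → (3.51,4.46)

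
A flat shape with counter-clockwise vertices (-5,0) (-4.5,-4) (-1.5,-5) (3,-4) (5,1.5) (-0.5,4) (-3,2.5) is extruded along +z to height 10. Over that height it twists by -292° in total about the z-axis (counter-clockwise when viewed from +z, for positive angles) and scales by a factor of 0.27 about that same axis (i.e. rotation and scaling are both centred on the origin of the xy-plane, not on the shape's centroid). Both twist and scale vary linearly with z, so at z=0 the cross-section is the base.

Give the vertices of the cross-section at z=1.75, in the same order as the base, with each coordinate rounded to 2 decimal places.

Cross-section at z=1.75: (-2.74,3.39) (-5.18,0.86) (-4.22,-1.72) (-1.07,-4.23) (3.76,-2.57) (2.44,2.53) (0.05,3.41)

t = z/height = 1.75/10 = 0.175
s = 1 + (scale-1)·z/height = 1 + (0.27-1)·1.75/10 = 0.872250
θ = twist·z/height = -292°·1.75/10 = -51.1000° = -0.891863 rad
cos θ = 0.627963, sin θ = -0.778243 (intermediates below are computed at full precision and shown rounded to 5 d.p.)
v1: (-5,0) → rotate → (-3.13982,3.89122) → ×s → (-2.73870,3.39411) → (-2.74,3.39)
v2: (-4.5,-4) → rotate → (-5.93881,0.99024) → ×s → (-5.18012,0.86374) → (-5.18,0.86)
v3: (-1.5,-5) → rotate → (-4.83316,-1.97245) → ×s → (-4.21572,-1.72047) → (-4.22,-1.72)
v4: (3,-4) → rotate → (-1.22908,-4.84658) → ×s → (-1.07207,-4.22743) → (-1.07,-4.23)
v5: (5,1.5) → rotate → (4.30718,-2.94927) → ×s → (3.75694,-2.57250) → (3.76,-2.57)
v6: (-0.5,4) → rotate → (2.79899,2.90097) → ×s → (2.44142,2.53037) → (2.44,2.53)
v7: (-3,2.5) → rotate → (0.06172,3.90464) → ×s → (0.05383,3.40582) → (0.05,3.41)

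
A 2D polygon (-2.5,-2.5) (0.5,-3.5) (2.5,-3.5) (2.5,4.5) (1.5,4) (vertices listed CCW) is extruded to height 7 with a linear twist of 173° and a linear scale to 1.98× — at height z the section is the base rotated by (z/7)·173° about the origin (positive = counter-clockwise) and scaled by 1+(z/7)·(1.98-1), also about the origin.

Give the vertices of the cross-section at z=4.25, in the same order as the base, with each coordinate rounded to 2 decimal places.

t = z/height = 4.25/7 = 0.607143
s = 1 + (scale-1)·z/height = 1 + (1.98-1)·4.25/7 = 1.595000
θ = twist·z/height = 173°·4.25/7 = 105.0357° = 1.833219 rad
cos θ = -0.259421, sin θ = 0.965764 (intermediates below are computed at full precision and shown rounded to 5 d.p.)
v1: (-2.5,-2.5) → rotate → (3.06296,-1.76586) → ×s → (4.88543,-2.81654) → (4.89,-2.82)
v2: (0.5,-3.5) → rotate → (3.25046,1.39086) → ×s → (5.18449,2.21842) → (5.18,2.22)
v3: (2.5,-3.5) → rotate → (2.73162,3.32238) → ×s → (4.35694,5.29920) → (4.36,5.30)
v4: (2.5,4.5) → rotate → (-4.99449,1.24702) → ×s → (-7.96621,1.98899) → (-7.97,1.99)
v5: (1.5,4) → rotate → (-4.25219,0.41096) → ×s → (-6.78224,0.65548) → (-6.78,0.66)

Cross-section at z=4.25: (4.89,-2.82) (5.18,2.22) (4.36,5.30) (-7.97,1.99) (-6.78,0.66)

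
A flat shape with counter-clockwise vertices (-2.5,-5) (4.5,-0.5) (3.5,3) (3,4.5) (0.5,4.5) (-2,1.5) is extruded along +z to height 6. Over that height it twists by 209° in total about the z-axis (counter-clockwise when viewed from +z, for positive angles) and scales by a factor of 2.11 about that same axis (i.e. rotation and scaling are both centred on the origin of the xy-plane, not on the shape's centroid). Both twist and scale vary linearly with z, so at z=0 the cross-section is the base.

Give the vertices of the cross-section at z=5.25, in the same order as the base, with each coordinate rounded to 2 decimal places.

t = z/height = 5.25/6 = 0.875
s = 1 + (scale-1)·z/height = 1 + (2.11-1)·5.25/6 = 1.971250
θ = twist·z/height = 209°·5.25/6 = 182.8750° = 3.191771 rad
cos θ = -0.998741, sin θ = -0.050157 (intermediates below are computed at full precision and shown rounded to 5 d.p.)
v1: (-2.5,-5) → rotate → (2.24607,5.11910) → ×s → (4.42756,10.09103) → (4.43,10.09)
v2: (4.5,-0.5) → rotate → (-4.51941,0.27366) → ×s → (-8.90890,0.53946) → (-8.91,0.54)
v3: (3.5,3) → rotate → (-3.34512,-3.17177) → ×s → (-6.59407,-6.25236) → (-6.59,-6.25)
v4: (3,4.5) → rotate → (-2.77052,-4.64481) → ×s → (-5.46138,-9.15608) → (-5.46,-9.16)
v5: (0.5,4.5) → rotate → (-0.27366,-4.51941) → ×s → (-0.53946,-8.90890) → (-0.54,-8.91)
v6: (-2,1.5) → rotate → (2.07272,-1.39780) → ×s → (4.08585,-2.75541) → (4.09,-2.76)

Cross-section at z=5.25: (4.43,10.09) (-8.91,0.54) (-6.59,-6.25) (-5.46,-9.16) (-0.54,-8.91) (4.09,-2.76)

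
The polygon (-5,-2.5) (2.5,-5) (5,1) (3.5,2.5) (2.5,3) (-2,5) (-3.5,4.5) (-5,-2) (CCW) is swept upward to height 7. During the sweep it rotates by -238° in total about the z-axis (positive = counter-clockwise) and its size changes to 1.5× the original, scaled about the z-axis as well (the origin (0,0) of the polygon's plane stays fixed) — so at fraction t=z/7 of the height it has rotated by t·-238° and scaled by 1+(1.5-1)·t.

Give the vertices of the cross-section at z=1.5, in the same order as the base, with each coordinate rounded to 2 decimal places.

Cross-section at z=1.5: (-5.63,2.56) (-2.56,-5.63) (4.34,-3.61) (4.59,-1.27) (4.32,-0.06) (2.91,5.20) (1.43,6.15) (-5.20,2.91)

t = z/height = 1.5/7 = 0.214286
s = 1 + (scale-1)·z/height = 1 + (1.5-1)·1.5/7 = 1.107143
θ = twist·z/height = -238°·1.5/7 = -51.0000° = -0.890118 rad
cos θ = 0.629320, sin θ = -0.777146 (intermediates below are computed at full precision and shown rounded to 5 d.p.)
v1: (-5,-2.5) → rotate → (-5.08947,2.31243) → ×s → (-5.63477,2.56019) → (-5.63,2.56)
v2: (2.5,-5) → rotate → (-2.31243,-5.08947) → ×s → (-2.56019,-5.63477) → (-2.56,-5.63)
v3: (5,1) → rotate → (3.92375,-3.25641) → ×s → (4.34415,-3.60531) → (4.34,-3.61)
v4: (3.5,2.5) → rotate → (4.14549,-1.14671) → ×s → (4.58965,-1.26957) → (4.59,-1.27)
v5: (2.5,3) → rotate → (3.90474,-0.05490) → ×s → (4.32310,-0.06079) → (4.32,-0.06)
v6: (-2,5) → rotate → (2.62709,4.70089) → ×s → (2.90856,5.20456) → (2.91,5.20)
v7: (-3.5,4.5) → rotate → (1.29454,5.55195) → ×s → (1.43324,6.14680) → (1.43,6.15)
v8: (-5,-2) → rotate → (-4.70089,2.62709) → ×s → (-5.20456,2.90856) → (-5.20,2.91)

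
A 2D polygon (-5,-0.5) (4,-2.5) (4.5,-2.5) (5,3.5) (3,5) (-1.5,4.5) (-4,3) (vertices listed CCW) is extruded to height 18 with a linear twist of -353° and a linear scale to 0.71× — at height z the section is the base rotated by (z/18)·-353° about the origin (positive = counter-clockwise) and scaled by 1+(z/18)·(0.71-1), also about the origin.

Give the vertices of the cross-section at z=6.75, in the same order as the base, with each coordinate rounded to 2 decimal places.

Cross-section at z=6.75: (2.67,3.59) (-4.05,-1.13) (-4.35,-1.46) (-0.70,-5.39) (1.49,-4.98) (3.86,-1.72) (4.38,0.83)

t = z/height = 6.75/18 = 0.375
s = 1 + (scale-1)·z/height = 1 + (0.71-1)·6.75/18 = 0.891250
θ = twist·z/height = -353°·6.75/18 = -132.3750° = -2.310380 rad
cos θ = -0.673980, sin θ = -0.738749 (intermediates below are computed at full precision and shown rounded to 5 d.p.)
v1: (-5,-0.5) → rotate → (3.00053,4.03074) → ×s → (2.67422,3.59239) → (2.67,3.59)
v2: (4,-2.5) → rotate → (-4.54279,-1.27005) → ×s → (-4.04877,-1.13193) → (-4.05,-1.13)
v3: (4.5,-2.5) → rotate → (-4.87978,-1.63942) → ×s → (-4.34911,-1.46114) → (-4.35,-1.46)
v4: (5,3.5) → rotate → (-0.78428,-6.05268) → ×s → (-0.69899,-5.39445) → (-0.70,-5.39)
v5: (3,5) → rotate → (1.67181,-5.58615) → ×s → (1.49000,-4.97866) → (1.49,-4.98)
v6: (-1.5,4.5) → rotate → (4.33534,-1.92479) → ×s → (3.86387,-1.71547) → (3.86,-1.72)
v7: (-4,3) → rotate → (4.91217,0.93306) → ×s → (4.37797,0.83159) → (4.38,0.83)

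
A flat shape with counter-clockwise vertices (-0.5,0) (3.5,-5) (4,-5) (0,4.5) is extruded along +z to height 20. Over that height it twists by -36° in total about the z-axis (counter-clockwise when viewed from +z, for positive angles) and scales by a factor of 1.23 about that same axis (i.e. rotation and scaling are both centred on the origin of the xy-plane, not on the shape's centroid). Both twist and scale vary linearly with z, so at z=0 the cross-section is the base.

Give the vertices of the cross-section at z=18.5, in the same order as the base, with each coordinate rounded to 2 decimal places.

Cross-section at z=18.5: (-0.51,0.33) (0.22,-7.40) (0.73,-7.73) (3.00,4.56)

t = z/height = 18.5/20 = 0.925
s = 1 + (scale-1)·z/height = 1 + (1.23-1)·18.5/20 = 1.212750
θ = twist·z/height = -36°·18.5/20 = -33.3000° = -0.581195 rad
cos θ = 0.835807, sin θ = -0.549023 (intermediates below are computed at full precision and shown rounded to 5 d.p.)
v1: (-0.5,0) → rotate → (-0.41790,0.27451) → ×s → (-0.50681,0.33291) → (-0.51,0.33)
v2: (3.5,-5) → rotate → (0.18021,-6.10062) → ×s → (0.21855,-7.39852) → (0.22,-7.40)
v3: (4,-5) → rotate → (0.59812,-6.37513) → ×s → (0.72536,-7.73144) → (0.73,-7.73)
v4: (0,4.5) → rotate → (2.47060,3.76113) → ×s → (2.99622,4.56131) → (3.00,4.56)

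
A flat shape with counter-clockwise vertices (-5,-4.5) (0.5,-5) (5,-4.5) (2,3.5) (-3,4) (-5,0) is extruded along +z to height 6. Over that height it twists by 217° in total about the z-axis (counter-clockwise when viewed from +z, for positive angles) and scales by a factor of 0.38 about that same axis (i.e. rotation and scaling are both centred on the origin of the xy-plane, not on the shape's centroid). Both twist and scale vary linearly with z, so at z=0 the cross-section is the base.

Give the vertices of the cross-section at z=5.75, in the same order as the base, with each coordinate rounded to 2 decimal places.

Cross-section at z=5.75: (0.94,2.56) (-1.13,1.70) (-2.65,0.66) (-0.05,-1.64) (1.84,-0.86) (1.79,0.95)

t = z/height = 5.75/6 = 0.958333
s = 1 + (scale-1)·z/height = 1 + (0.38-1)·5.75/6 = 0.405833
θ = twist·z/height = 217°·5.75/6 = 207.9583° = 3.629558 rad
cos θ = -0.883289, sin θ = -0.468829 (intermediates below are computed at full precision and shown rounded to 5 d.p.)
v1: (-5,-4.5) → rotate → (2.30671,6.31895) → ×s → (0.93614,2.56444) → (0.94,2.56)
v2: (0.5,-5) → rotate → (-2.78579,4.18203) → ×s → (-1.13057,1.69721) → (-1.13,1.70)
v3: (5,-4.5) → rotate → (-6.52618,1.63065) → ×s → (-2.64854,0.66177) → (-2.65,0.66)
v4: (2,3.5) → rotate → (-0.12567,-4.02917) → ×s → (-0.05100,-1.63517) → (-0.05,-1.64)
v5: (-3,4) → rotate → (4.52518,-2.12667) → ×s → (1.83647,-0.86307) → (1.84,-0.86)
v6: (-5,0) → rotate → (4.41644,2.34415) → ×s → (1.79234,0.95133) → (1.79,0.95)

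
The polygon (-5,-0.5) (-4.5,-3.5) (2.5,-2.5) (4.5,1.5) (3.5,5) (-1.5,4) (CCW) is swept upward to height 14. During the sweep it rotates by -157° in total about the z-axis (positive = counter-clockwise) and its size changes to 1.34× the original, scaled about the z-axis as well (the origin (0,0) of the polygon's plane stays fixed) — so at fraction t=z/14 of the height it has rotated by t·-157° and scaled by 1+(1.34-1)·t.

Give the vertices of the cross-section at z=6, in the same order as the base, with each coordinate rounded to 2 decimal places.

Cross-section at z=6: (-2.74,5.06) (-5.69,3.21) (-1.54,-3.75) (3.58,-4.09) (6.83,-1.49) (3.56,3.35)

t = z/height = 6/14 = 0.428571
s = 1 + (scale-1)·z/height = 1 + (1.34-1)·6/14 = 1.145714
θ = twist·z/height = -157°·6/14 = -67.2857° = -1.174357 rad
cos θ = 0.386136, sin θ = -0.922442 (intermediates below are computed at full precision and shown rounded to 5 d.p.)
v1: (-5,-0.5) → rotate → (-2.39190,4.41914) → ×s → (-2.74044,5.06307) → (-2.74,5.06)
v2: (-4.5,-3.5) → rotate → (-4.96616,2.79951) → ×s → (-5.68980,3.20744) → (-5.69,3.21)
v3: (2.5,-2.5) → rotate → (-1.34076,-3.27144) → ×s → (-1.53613,-3.74814) → (-1.54,-3.75)
v4: (4.5,1.5) → rotate → (3.12127,-3.57178) → ×s → (3.57609,-4.09224) → (3.58,-4.09)
v5: (3.5,5) → rotate → (5.96369,-1.29787) → ×s → (6.83268,-1.48698) → (6.83,-1.49)
v6: (-1.5,4) → rotate → (3.11056,2.92821) → ×s → (3.56382,3.35489) → (3.56,3.35)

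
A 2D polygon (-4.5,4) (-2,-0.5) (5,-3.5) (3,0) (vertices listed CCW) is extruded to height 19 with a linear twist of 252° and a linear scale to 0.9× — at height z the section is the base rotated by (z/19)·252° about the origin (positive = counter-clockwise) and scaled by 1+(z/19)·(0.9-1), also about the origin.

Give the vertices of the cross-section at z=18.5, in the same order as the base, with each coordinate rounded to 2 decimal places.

t = z/height = 18.5/19 = 0.973684
s = 1 + (scale-1)·z/height = 1 + (0.9-1)·18.5/19 = 0.902632
θ = twist·z/height = 252°·18.5/19 = 245.3684° = 4.282487 rad
cos θ = -0.416782, sin θ = -0.909007 (intermediates below are computed at full precision and shown rounded to 5 d.p.)
v1: (-4.5,4) → rotate → (5.51154,2.42340) → ×s → (4.97489,2.18744) → (4.97,2.19)
v2: (-2,-0.5) → rotate → (0.37906,2.02640) → ×s → (0.34215,1.82910) → (0.34,1.83)
v3: (5,-3.5) → rotate → (-5.26543,-3.08630) → ×s → (-4.75275,-2.78579) → (-4.75,-2.79)
v4: (3,0) → rotate → (-1.25035,-2.72702) → ×s → (-1.12860,-2.46149) → (-1.13,-2.46)

Cross-section at z=18.5: (4.97,2.19) (0.34,1.83) (-4.75,-2.79) (-1.13,-2.46)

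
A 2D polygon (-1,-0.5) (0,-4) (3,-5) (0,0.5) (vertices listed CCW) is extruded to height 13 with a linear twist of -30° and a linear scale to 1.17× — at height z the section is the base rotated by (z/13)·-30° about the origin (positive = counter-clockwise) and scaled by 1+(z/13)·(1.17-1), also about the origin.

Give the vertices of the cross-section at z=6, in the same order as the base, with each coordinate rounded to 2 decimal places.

Cross-section at z=6: (-1.18,-0.27) (-1.03,-4.19) (1.85,-6.01) (0.13,0.52)

t = z/height = 6/13 = 0.461538
s = 1 + (scale-1)·z/height = 1 + (1.17-1)·6/13 = 1.078462
θ = twist·z/height = -30°·6/13 = -13.8462° = -0.241661 rad
cos θ = 0.970942, sin θ = -0.239316 (intermediates below are computed at full precision and shown rounded to 5 d.p.)
v1: (-1,-0.5) → rotate → (-1.09060,-0.24616) → ×s → (-1.17617,-0.26547) → (-1.18,-0.27)
v2: (0,-4) → rotate → (-0.95726,-3.88377) → ×s → (-1.03237,-4.18849) → (-1.03,-4.19)
v3: (3,-5) → rotate → (1.71625,-5.57266) → ×s → (1.85091,-6.00990) → (1.85,-6.01)
v4: (0,0.5) → rotate → (0.11966,0.48547) → ×s → (0.12905,0.52356) → (0.13,0.52)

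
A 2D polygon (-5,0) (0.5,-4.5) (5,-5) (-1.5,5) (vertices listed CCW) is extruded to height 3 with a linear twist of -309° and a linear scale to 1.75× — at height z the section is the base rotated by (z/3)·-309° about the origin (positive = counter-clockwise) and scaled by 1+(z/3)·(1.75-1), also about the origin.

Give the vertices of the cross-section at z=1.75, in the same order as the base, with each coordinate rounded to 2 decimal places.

Cross-section at z=1.75: (7.19,-0.03) (-0.69,6.47) (-7.16,7.22) (2.12,-7.20)

t = z/height = 1.75/3 = 0.583333
s = 1 + (scale-1)·z/height = 1 + (1.75-1)·1.75/3 = 1.437500
θ = twist·z/height = -309°·1.75/3 = -180.2500° = -3.145956 rad
cos θ = -0.999990, sin θ = 0.004363 (intermediates below are computed at full precision and shown rounded to 5 d.p.)
v1: (-5,0) → rotate → (4.99995,-0.02182) → ×s → (7.18743,-0.03136) → (7.19,-0.03)
v2: (0.5,-4.5) → rotate → (-0.48036,4.50214) → ×s → (-0.69052,6.47182) → (-0.69,6.47)
v3: (5,-5) → rotate → (-4.97814,5.02177) → ×s → (-7.15607,7.21879) → (-7.16,7.22)
v4: (-1.5,5) → rotate → (1.47817,-5.00650) → ×s → (2.12487,-7.19684) → (2.12,-7.20)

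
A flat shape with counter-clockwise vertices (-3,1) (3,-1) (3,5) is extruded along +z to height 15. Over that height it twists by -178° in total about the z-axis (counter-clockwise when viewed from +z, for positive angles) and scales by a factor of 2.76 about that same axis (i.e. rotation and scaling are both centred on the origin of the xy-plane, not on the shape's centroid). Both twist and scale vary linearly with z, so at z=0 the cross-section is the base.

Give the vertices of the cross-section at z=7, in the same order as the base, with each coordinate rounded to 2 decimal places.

Cross-section at z=7: (1.15,5.64) (-1.15,-5.64) (9.70,-4.32)

t = z/height = 7/15 = 0.466667
s = 1 + (scale-1)·z/height = 1 + (2.76-1)·7/15 = 1.821333
θ = twist·z/height = -178°·7/15 = -83.0667° = -1.449787 rad
cos θ = 0.120714, sin θ = -0.992687 (intermediates below are computed at full precision and shown rounded to 5 d.p.)
v1: (-3,1) → rotate → (0.63054,3.09878) → ×s → (1.14843,5.64390) → (1.15,5.64)
v2: (3,-1) → rotate → (-0.63054,-3.09878) → ×s → (-1.14843,-5.64390) → (-1.15,-5.64)
v3: (3,5) → rotate → (5.32558,-2.37449) → ×s → (9.69966,-4.32474) → (9.70,-4.32)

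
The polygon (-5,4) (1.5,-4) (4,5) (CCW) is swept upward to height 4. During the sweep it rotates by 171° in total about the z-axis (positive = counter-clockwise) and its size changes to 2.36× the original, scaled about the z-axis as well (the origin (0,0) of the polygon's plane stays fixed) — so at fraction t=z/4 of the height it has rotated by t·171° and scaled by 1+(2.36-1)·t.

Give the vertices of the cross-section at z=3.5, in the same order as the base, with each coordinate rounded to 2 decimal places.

Cross-section at z=3.5: (5.02,-13.09) (1.60,9.22) (-13.09,-5.02)

t = z/height = 3.5/4 = 0.875
s = 1 + (scale-1)·z/height = 1 + (2.36-1)·3.5/4 = 2.190000
θ = twist·z/height = 171°·3.5/4 = 149.6250° = 2.611449 rad
cos θ = -0.862734, sin θ = 0.505657 (intermediates below are computed at full precision and shown rounded to 5 d.p.)
v1: (-5,4) → rotate → (2.29104,-5.97922) → ×s → (5.01738,-13.09450) → (5.02,-13.09)
v2: (1.5,-4) → rotate → (0.72853,4.20942) → ×s → (1.59548,9.21864) → (1.60,9.22)
v3: (4,5) → rotate → (-5.97922,-2.29104) → ×s → (-13.09450,-5.01738) → (-13.09,-5.02)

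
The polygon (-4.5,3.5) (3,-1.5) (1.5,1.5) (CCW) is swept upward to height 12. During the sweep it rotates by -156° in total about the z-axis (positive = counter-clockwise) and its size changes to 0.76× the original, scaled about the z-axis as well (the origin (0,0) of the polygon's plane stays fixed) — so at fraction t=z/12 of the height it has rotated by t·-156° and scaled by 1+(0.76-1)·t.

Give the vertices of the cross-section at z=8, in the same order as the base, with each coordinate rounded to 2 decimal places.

t = z/height = 8/12 = 0.666667
s = 1 + (scale-1)·z/height = 1 + (0.76-1)·8/12 = 0.840000
θ = twist·z/height = -156°·8/12 = -104.0000° = -1.815142 rad
cos θ = -0.241922, sin θ = -0.970296 (intermediates below are computed at full precision and shown rounded to 5 d.p.)
v1: (-4.5,3.5) → rotate → (4.48468,3.51960) → ×s → (3.76713,2.95647) → (3.77,2.96)
v2: (3,-1.5) → rotate → (-2.18121,-2.54800) → ×s → (-1.83222,-2.14032) → (-1.83,-2.14)
v3: (1.5,1.5) → rotate → (1.09256,-1.81833) → ×s → (0.91775,-1.52739) → (0.92,-1.53)

Cross-section at z=8: (3.77,2.96) (-1.83,-2.14) (0.92,-1.53)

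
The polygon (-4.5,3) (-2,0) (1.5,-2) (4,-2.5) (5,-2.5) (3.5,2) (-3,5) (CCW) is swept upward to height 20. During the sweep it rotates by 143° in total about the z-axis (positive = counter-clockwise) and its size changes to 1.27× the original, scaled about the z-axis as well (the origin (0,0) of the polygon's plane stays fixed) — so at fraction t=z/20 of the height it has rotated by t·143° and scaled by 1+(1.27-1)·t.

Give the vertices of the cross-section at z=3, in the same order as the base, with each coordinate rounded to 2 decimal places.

t = z/height = 3/20 = 0.15
s = 1 + (scale-1)·z/height = 1 + (1.27-1)·3/20 = 1.040500
θ = twist·z/height = 143°·3/20 = 21.4500° = 0.374373 rad
cos θ = 0.930737, sin θ = 0.365689 (intermediates below are computed at full precision and shown rounded to 5 d.p.)
v1: (-4.5,3) → rotate → (-5.28538,1.14661) → ×s → (-5.49944,1.19305) → (-5.50,1.19)
v2: (-2,0) → rotate → (-1.86147,-0.73138) → ×s → (-1.93686,-0.76100) → (-1.94,-0.76)
v3: (1.5,-2) → rotate → (2.12748,-1.31294) → ×s → (2.21365,-1.36611) → (2.21,-1.37)
v4: (4,-2.5) → rotate → (4.63717,-0.86409) → ×s → (4.82498,-0.89908) → (4.82,-0.90)
v5: (5,-2.5) → rotate → (5.56791,-0.49840) → ×s → (5.79341,-0.51858) → (5.79,-0.52)
v6: (3.5,2) → rotate → (2.52620,3.14139) → ×s → (2.62851,3.26861) → (2.63,3.27)
v7: (-3,5) → rotate → (-4.62066,3.55662) → ×s → (-4.80779,3.70066) → (-4.81,3.70)

Cross-section at z=3: (-5.50,1.19) (-1.94,-0.76) (2.21,-1.37) (4.82,-0.90) (5.79,-0.52) (2.63,3.27) (-4.81,3.70)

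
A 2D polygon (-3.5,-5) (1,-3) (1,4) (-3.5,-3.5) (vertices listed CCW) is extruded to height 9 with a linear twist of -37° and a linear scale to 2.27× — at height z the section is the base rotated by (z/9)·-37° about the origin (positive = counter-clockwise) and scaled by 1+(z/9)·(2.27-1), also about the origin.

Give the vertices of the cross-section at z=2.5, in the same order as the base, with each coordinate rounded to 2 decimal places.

Cross-section at z=2.5: (-5.87,-5.81) (0.61,-4.23) (2.30,5.08) (-5.50,-3.81)

t = z/height = 2.5/9 = 0.277778
s = 1 + (scale-1)·z/height = 1 + (2.27-1)·2.5/9 = 1.352778
θ = twist·z/height = -37°·2.5/9 = -10.2778° = -0.179381 rad
cos θ = 0.983954, sin θ = -0.178421 (intermediates below are computed at full precision and shown rounded to 5 d.p.)
v1: (-3.5,-5) → rotate → (-4.33594,-4.29530) → ×s → (-5.86557,-5.81059) → (-5.87,-5.81)
v2: (1,-3) → rotate → (0.44869,-3.13028) → ×s → (0.60698,-4.23458) → (0.61,-4.23)
v3: (1,4) → rotate → (1.69764,3.75740) → ×s → (2.29653,5.08292) → (2.30,5.08)
v4: (-3.5,-3.5) → rotate → (-4.06831,-2.81937) → ×s → (-5.50352,-3.81398) → (-5.50,-3.81)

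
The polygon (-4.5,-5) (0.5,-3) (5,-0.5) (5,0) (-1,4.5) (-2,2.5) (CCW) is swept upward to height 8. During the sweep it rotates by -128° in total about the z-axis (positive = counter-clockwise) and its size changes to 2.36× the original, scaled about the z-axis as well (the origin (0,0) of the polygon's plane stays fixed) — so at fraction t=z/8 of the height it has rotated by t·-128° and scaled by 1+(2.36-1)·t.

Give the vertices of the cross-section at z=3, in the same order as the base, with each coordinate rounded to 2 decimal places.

Cross-section at z=3: (-10.16,0.00) (-2.86,-3.59) (4.49,-6.12) (5.05,-5.61) (4.04,5.67) (0.78,4.77)

t = z/height = 3/8 = 0.375
s = 1 + (scale-1)·z/height = 1 + (2.36-1)·3/8 = 1.510000
θ = twist·z/height = -128°·3/8 = -48.0000° = -0.837758 rad
cos θ = 0.669131, sin θ = -0.743145 (intermediates below are computed at full precision and shown rounded to 5 d.p.)
v1: (-4.5,-5) → rotate → (-6.72681,-0.00150) → ×s → (-10.15749,-0.00227) → (-10.16,0.00)
v2: (0.5,-3) → rotate → (-1.89487,-2.37896) → ×s → (-2.86125,-3.59224) → (-2.86,-3.59)
v3: (5,-0.5) → rotate → (2.97408,-4.05029) → ×s → (4.49086,-6.11594) → (4.49,-6.12)
v4: (5,0) → rotate → (3.34565,-3.71572) → ×s → (5.05194,-5.61074) → (5.05,-5.61)
v5: (-1,4.5) → rotate → (2.67502,3.75423) → ×s → (4.03928,5.66889) → (4.04,5.67)
v6: (-2,2.5) → rotate → (0.51960,3.15912) → ×s → (0.78460,4.77027) → (0.78,4.77)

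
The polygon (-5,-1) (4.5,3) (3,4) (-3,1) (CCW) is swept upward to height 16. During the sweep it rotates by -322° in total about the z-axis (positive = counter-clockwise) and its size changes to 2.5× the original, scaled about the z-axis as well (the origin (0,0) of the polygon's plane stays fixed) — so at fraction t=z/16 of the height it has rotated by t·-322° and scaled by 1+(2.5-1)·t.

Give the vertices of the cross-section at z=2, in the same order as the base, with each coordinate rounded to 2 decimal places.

Cross-section at z=2: (-5.30,2.93) (6.38,-0.73) (5.79,1.32) (-1.95,3.21)

t = z/height = 2/16 = 0.125
s = 1 + (scale-1)·z/height = 1 + (2.5-1)·2/16 = 1.187500
θ = twist·z/height = -322°·2/16 = -40.2500° = -0.702495 rad
cos θ = 0.763232, sin θ = -0.646124 (intermediates below are computed at full precision and shown rounded to 5 d.p.)
v1: (-5,-1) → rotate → (-4.46229,2.46739) → ×s → (-5.29897,2.93002) → (-5.30,2.93)
v2: (4.5,3) → rotate → (5.37292,-0.61786) → ×s → (6.38034,-0.73371) → (6.38,-0.73)
v3: (3,4) → rotate → (4.87419,1.11456) → ×s → (5.78810,1.32354) → (5.79,1.32)
v4: (-3,1) → rotate → (-1.64357,2.70160) → ×s → (-1.95174,3.20816) → (-1.95,3.21)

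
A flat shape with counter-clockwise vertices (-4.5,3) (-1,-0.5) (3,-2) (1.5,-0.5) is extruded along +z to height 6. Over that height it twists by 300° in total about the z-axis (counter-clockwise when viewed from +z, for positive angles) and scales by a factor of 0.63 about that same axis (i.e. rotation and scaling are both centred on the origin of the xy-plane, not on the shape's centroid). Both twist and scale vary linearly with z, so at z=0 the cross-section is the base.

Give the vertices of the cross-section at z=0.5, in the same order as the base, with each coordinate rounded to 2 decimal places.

t = z/height = 0.5/6 = 0.0833333
s = 1 + (scale-1)·z/height = 1 + (0.63-1)·0.5/6 = 0.969167
θ = twist·z/height = 300°·0.5/6 = 25.0000° = 0.436332 rad
cos θ = 0.906308, sin θ = 0.422618 (intermediates below are computed at full precision and shown rounded to 5 d.p.)
v1: (-4.5,3) → rotate → (-5.34624,0.81714) → ×s → (-5.18140,0.79195) → (-5.18,0.79)
v2: (-1,-0.5) → rotate → (-0.69500,-0.87577) → ×s → (-0.67357,-0.84877) → (-0.67,-0.85)
v3: (3,-2) → rotate → (3.56416,-0.54476) → ×s → (3.45426,-0.52796) → (3.45,-0.53)
v4: (1.5,-0.5) → rotate → (1.57077,0.18077) → ×s → (1.52234,0.17520) → (1.52,0.18)

Cross-section at z=0.5: (-5.18,0.79) (-0.67,-0.85) (3.45,-0.53) (1.52,0.18)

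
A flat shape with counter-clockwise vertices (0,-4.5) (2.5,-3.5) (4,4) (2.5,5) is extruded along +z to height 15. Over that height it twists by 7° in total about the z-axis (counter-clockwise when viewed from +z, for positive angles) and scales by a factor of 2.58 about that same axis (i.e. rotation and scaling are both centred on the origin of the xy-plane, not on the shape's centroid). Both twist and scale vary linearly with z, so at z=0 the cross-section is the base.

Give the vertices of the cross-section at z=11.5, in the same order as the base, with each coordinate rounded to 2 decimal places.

t = z/height = 11.5/15 = 0.766667
s = 1 + (scale-1)·z/height = 1 + (2.58-1)·11.5/15 = 2.211333
θ = twist·z/height = 7°·11.5/15 = 5.3667° = 0.093666 rad
cos θ = 0.995617, sin θ = 0.093529 (intermediates below are computed at full precision and shown rounded to 5 d.p.)
v1: (0,-4.5) → rotate → (0.42088,-4.48027) → ×s → (0.93071,-9.90738) → (0.93,-9.91)
v2: (2.5,-3.5) → rotate → (2.81639,-3.25084) → ×s → (6.22798,-7.18868) → (6.23,-7.19)
v3: (4,4) → rotate → (3.60835,4.35658) → ×s → (7.97926,9.63386) → (7.98,9.63)
v4: (2.5,5) → rotate → (2.02140,5.21191) → ×s → (4.46998,11.52526) → (4.47,11.53)

Cross-section at z=11.5: (0.93,-9.91) (6.23,-7.19) (7.98,9.63) (4.47,11.53)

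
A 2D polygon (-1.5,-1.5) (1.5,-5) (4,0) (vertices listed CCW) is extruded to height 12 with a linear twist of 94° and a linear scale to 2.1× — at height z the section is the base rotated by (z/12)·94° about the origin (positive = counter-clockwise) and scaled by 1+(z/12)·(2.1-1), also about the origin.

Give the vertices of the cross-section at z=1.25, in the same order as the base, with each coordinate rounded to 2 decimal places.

t = z/height = 1.25/12 = 0.104167
s = 1 + (scale-1)·z/height = 1 + (2.1-1)·1.25/12 = 1.114583
θ = twist·z/height = 94°·1.25/12 = 9.7917° = 0.170897 rad
cos θ = 0.985433, sin θ = 0.170066 (intermediates below are computed at full precision and shown rounded to 5 d.p.)
v1: (-1.5,-1.5) → rotate → (-1.22305,-1.73325) → ×s → (-1.36319,-1.93185) → (-1.36,-1.93)
v2: (1.5,-5) → rotate → (2.32848,-4.67206) → ×s → (2.59528,-5.20740) → (2.60,-5.21)
v3: (4,0) → rotate → (3.94173,0.68026) → ×s → (4.39339,0.75821) → (4.39,0.76)

Cross-section at z=1.25: (-1.36,-1.93) (2.60,-5.21) (4.39,0.76)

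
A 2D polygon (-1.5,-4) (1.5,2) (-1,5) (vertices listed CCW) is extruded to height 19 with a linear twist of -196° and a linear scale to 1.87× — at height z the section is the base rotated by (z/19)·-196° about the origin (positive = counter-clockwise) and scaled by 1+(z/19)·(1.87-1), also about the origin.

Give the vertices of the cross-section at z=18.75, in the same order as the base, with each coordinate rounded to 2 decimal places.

t = z/height = 18.75/19 = 0.986842
s = 1 + (scale-1)·z/height = 1 + (1.87-1)·18.75/19 = 1.858553
θ = twist·z/height = -196°·18.75/19 = -193.4211° = -3.375834 rad
cos θ = -0.972691, sin θ = 0.232105 (intermediates below are computed at full precision and shown rounded to 5 d.p.)
v1: (-1.5,-4) → rotate → (2.38746,3.54260) → ×s → (4.43722,6.58412) → (4.44,6.58)
v2: (1.5,2) → rotate → (-1.92325,-1.59722) → ×s → (-3.57446,-2.96852) → (-3.57,-2.97)
v3: (-1,5) → rotate → (-0.18784,-5.09556) → ×s → (-0.34910,-9.47036) → (-0.35,-9.47)

Cross-section at z=18.75: (4.44,6.58) (-3.57,-2.97) (-0.35,-9.47)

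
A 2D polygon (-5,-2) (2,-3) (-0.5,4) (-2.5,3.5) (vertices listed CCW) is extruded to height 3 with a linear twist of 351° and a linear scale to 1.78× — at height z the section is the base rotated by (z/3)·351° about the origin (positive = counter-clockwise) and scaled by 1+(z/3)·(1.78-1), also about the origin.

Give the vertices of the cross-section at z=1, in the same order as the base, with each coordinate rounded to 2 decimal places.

t = z/height = 1/3 = 0.333333
s = 1 + (scale-1)·z/height = 1 + (1.78-1)·1/3 = 1.260000
θ = twist·z/height = 351°·1/3 = 117.0000° = 2.042035 rad
cos θ = -0.453990, sin θ = 0.891007 (intermediates below are computed at full precision and shown rounded to 5 d.p.)
v1: (-5,-2) → rotate → (4.05197,-3.54705) → ×s → (5.10548,-4.46929) → (5.11,-4.47)
v2: (2,-3) → rotate → (1.76504,3.14398) → ×s → (2.22395,3.96142) → (2.22,3.96)
v3: (-0.5,4) → rotate → (-3.33703,-2.26147) → ×s → (-4.20466,-2.84945) → (-4.20,-2.85)
v4: (-2.5,3.5) → rotate → (-1.98355,-3.81648) → ×s → (-2.49927,-4.80877) → (-2.50,-4.81)

Cross-section at z=1: (5.11,-4.47) (2.22,3.96) (-4.20,-2.85) (-2.50,-4.81)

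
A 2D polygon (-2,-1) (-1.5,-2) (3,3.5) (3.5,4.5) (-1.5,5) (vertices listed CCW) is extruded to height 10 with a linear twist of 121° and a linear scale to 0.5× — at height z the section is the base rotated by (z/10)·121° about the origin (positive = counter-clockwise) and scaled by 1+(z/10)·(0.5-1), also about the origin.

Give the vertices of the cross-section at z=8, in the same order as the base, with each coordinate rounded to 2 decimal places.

Cross-section at z=8: (0.74,-1.12) (1.30,-0.75) (-2.30,1.54) (-2.93,1.77) (-2.87,-1.25)

t = z/height = 8/10 = 0.8
s = 1 + (scale-1)·z/height = 1 + (0.5-1)·8/10 = 0.600000
θ = twist·z/height = 121°·8/10 = 96.8000° = 1.689479 rad
cos θ = -0.118404, sin θ = 0.992966 (intermediates below are computed at full precision and shown rounded to 5 d.p.)
v1: (-2,-1) → rotate → (1.22977,-1.86753) → ×s → (0.73786,-1.12052) → (0.74,-1.12)
v2: (-1.5,-2) → rotate → (2.16354,-1.25264) → ×s → (1.29812,-0.75158) → (1.30,-0.75)
v3: (3,3.5) → rotate → (-3.83059,2.56448) → ×s → (-2.29835,1.53869) → (-2.30,1.54)
v4: (3.5,4.5) → rotate → (-4.88276,2.94256) → ×s → (-2.92966,1.76554) → (-2.93,1.77)
v5: (-1.5,5) → rotate → (-4.78722,-2.08147) → ×s → (-2.87233,-1.24888) → (-2.87,-1.25)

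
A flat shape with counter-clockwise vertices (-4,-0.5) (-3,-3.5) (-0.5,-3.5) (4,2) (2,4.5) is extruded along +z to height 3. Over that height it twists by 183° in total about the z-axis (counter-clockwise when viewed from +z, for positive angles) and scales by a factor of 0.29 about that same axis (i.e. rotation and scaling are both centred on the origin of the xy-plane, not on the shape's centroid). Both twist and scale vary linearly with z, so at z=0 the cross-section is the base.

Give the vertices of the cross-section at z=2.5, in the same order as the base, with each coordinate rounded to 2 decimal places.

t = z/height = 2.5/3 = 0.833333
s = 1 + (scale-1)·z/height = 1 + (0.29-1)·2.5/3 = 0.408333
θ = twist·z/height = 183°·2.5/3 = 152.5000° = 2.661627 rad
cos θ = -0.887011, sin θ = 0.461749 (intermediates below are computed at full precision and shown rounded to 5 d.p.)
v1: (-4,-0.5) → rotate → (3.77892,-1.40349) → ×s → (1.54306,-0.57309) → (1.54,-0.57)
v2: (-3,-3.5) → rotate → (4.27715,1.71929) → ×s → (1.74650,0.70204) → (1.75,0.70)
v3: (-0.5,-3.5) → rotate → (2.05963,2.87366) → ×s → (0.84101,1.17341) → (0.84,1.17)
v4: (4,2) → rotate → (-4.47154,0.07297) → ×s → (-1.82588,0.02980) → (-1.83,0.03)
v5: (2,4.5) → rotate → (-3.85189,-3.06805) → ×s → (-1.57286,-1.25279) → (-1.57,-1.25)

Cross-section at z=2.5: (1.54,-0.57) (1.75,0.70) (0.84,1.17) (-1.83,0.03) (-1.57,-1.25)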